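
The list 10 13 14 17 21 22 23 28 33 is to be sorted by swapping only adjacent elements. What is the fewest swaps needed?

There are 0 swaps.

Each adjacent swap fixes exactly one inversion, so the minimum swap count equals the number of inversions.
Count inversions — for each element, later elements that are smaller:
10: none → 0
13: none → 0
14: none → 0
17: none → 0
21: none → 0
22: none → 0
23: none → 0
28: none → 0
33: none → 0
Total inversions: 0 + 0 + 0 + 0 + 0 + 0 + 0 + 0 + 0 = 0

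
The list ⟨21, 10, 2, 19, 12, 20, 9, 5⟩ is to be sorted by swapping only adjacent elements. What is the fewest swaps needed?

Minimum adjacent swaps = number of inversions (each swap of adjacent out-of-order elements removes one inversion and no swap can remove more).
Count inversions — for each element, later elements that are smaller:
21: 10, 2, 19, 12, 20, 9, 5 → 7
10: 2, 9, 5 → 3
2: none → 0
19: 12, 9, 5 → 3
12: 9, 5 → 2
20: 9, 5 → 2
9: 5 → 1
5: none → 0
Total inversions: 7 + 3 + 0 + 3 + 2 + 2 + 1 + 0 = 18

There are 18 swaps.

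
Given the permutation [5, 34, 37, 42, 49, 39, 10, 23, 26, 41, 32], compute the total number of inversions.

Element-by-element contributions:
5 → none → 0
34 → 10, 23, 26, 32 → 4
37 → 10, 23, 26, 32 → 4
42 → 39, 10, 23, 26, 41, 32 → 6
49 → 39, 10, 23, 26, 41, 32 → 6
39 → 10, 23, 26, 32 → 4
10 → none → 0
23 → none → 0
26 → none → 0
41 → 32 → 1
32 → none → 0
Sum: 0 + 4 + 4 + 6 + 6 + 4 + 0 + 0 + 0 + 1 + 0 = 25

25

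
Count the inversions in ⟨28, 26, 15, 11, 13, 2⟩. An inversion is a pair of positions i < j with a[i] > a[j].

Count, for each position, how many later elements it exceeds:
28 → 26, 15, 11, 13, 2 → 5
26 → 15, 11, 13, 2 → 4
15 → 11, 13, 2 → 3
11 → 2 → 1
13 → 2 → 1
2 → none → 0
Sum: 5 + 4 + 3 + 1 + 1 + 0 = 14

14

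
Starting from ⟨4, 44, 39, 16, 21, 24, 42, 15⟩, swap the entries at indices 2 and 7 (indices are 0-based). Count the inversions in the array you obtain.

Positions 2 and 7 hold 39 and 15; after swapping, the array is [4, 44, 15, 16, 21, 24, 42, 39].
Element-by-element contributions:
4 → none → 0
44 → 15, 16, 21, 24, 42, 39 → 6
15 → none → 0
16 → none → 0
21 → none → 0
24 → none → 0
42 → 39 → 1
39 → none → 0
Sum: 0 + 6 + 0 + 0 + 0 + 0 + 1 + 0 = 7

7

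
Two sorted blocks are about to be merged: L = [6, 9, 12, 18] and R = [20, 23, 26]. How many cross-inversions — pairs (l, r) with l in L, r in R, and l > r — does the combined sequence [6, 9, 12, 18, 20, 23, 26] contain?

0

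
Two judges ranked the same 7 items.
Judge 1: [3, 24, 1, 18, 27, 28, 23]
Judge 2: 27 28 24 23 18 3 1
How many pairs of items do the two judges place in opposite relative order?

Assign each item its position (1..7) in the first ordering, then rewrite the second ordering as that position sequence:
positions: 3→1, 24→2, 1→3, 18→4, 27→5, 28→6, 23→7
second ordering as positions: [5, 6, 2, 7, 4, 1, 3]
Discordant pairs = inversions in this position sequence.
5: 2, 4, 1, 3 → 4
6: 2, 4, 1, 3 → 4
2: 1 → 1
7: 4, 1, 3 → 3
4: 1, 3 → 2
1: 0
3: 0
Total: 4 + 4 + 1 + 3 + 2 + 0 + 0 = 14

14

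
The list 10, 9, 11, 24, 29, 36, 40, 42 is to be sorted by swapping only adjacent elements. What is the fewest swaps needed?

Swaps: 1

Each adjacent swap fixes exactly one inversion, so the minimum swap count equals the number of inversions.
Count inversions — for each element, later elements that are smaller:
10: 9 → 1
9: none → 0
11: none → 0
24: none → 0
29: none → 0
36: none → 0
40: none → 0
42: none → 0
Total inversions: 1 + 0 + 0 + 0 + 0 + 0 + 0 + 0 = 1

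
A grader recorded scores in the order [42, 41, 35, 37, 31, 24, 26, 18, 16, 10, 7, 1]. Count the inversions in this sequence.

64 inversions

Sweep left to right; for each value list the smaller values that follow it:
42 → 41, 35, 37, 31, 24, 26, 18, 16, 10, 7, 1 → 11
41 → 35, 37, 31, 24, 26, 18, 16, 10, 7, 1 → 10
35 → 31, 24, 26, 18, 16, 10, 7, 1 → 8
37 → 31, 24, 26, 18, 16, 10, 7, 1 → 8
31 → 24, 26, 18, 16, 10, 7, 1 → 7
24 → 18, 16, 10, 7, 1 → 5
26 → 18, 16, 10, 7, 1 → 5
18 → 16, 10, 7, 1 → 4
16 → 10, 7, 1 → 3
10 → 7, 1 → 2
7 → 1 → 1
1 → none → 0
Sum: 11 + 10 + 8 + 8 + 7 + 5 + 5 + 4 + 3 + 2 + 1 + 0 = 64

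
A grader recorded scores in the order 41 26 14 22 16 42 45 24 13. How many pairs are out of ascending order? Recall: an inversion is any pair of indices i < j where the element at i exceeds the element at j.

Sweep left to right; for each value list the smaller values that follow it:
41: 6
26: 5
14: 1
22: 2
16: 1
42: 2
45: 2
24: 1
13: 0
Sum: 6 + 5 + 1 + 2 + 1 + 2 + 2 + 1 + 0 = 20

20 inversions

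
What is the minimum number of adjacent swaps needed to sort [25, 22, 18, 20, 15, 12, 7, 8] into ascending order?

The minimum number of adjacent swaps to sort an array equals its inversion count, since every such swap removes exactly one inversion.
Count inversions — for each element, later elements that are smaller:
25: 22, 18, 20, 15, 12, 7, 8 → 7
22: 18, 20, 15, 12, 7, 8 → 6
18: 15, 12, 7, 8 → 4
20: 15, 12, 7, 8 → 4
15: 12, 7, 8 → 3
12: 7, 8 → 2
7: none → 0
8: none → 0
Total inversions: 7 + 6 + 4 + 4 + 3 + 2 + 0 + 0 = 26

26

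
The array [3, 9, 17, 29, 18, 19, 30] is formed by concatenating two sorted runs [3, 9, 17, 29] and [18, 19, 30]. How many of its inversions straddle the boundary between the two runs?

Split inversions: 2

Take each right-half value and tally the left-half values above it:
r = 18: 29 → 1
r = 19: 29 → 1
r = 30: none → 0
Cross-inversions: 1 + 1 + 0 = 2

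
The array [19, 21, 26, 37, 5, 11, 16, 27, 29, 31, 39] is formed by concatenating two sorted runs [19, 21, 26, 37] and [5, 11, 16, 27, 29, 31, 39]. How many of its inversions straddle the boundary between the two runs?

For each element r of the right run, count left-run elements greater than r:
r = 5: 19, 21, 26, 37 → 4
r = 11: 19, 21, 26, 37 → 4
r = 16: 19, 21, 26, 37 → 4
r = 27: 37 → 1
r = 29: 37 → 1
r = 31: 37 → 1
r = 39: none → 0
Cross-inversions: 4 + 4 + 4 + 1 + 1 + 1 + 0 = 15

15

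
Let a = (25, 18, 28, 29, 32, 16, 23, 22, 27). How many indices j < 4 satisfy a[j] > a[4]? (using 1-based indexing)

0

The element at index 4 is 29.
Elements before it: 25, 18, 28
None of them are larger than 29.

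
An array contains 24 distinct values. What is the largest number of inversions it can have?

276 inversions

A reversed (strictly descending) arrangement makes every pair an inversion, giving C(24, 2) inversions.
C(24, 2) = 24·23/2 = 276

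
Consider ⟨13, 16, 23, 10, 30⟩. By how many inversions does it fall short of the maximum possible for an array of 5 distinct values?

7 inversions short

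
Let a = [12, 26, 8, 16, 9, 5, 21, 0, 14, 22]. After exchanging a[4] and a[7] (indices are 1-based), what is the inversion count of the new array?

Positions 4 and 7 hold 16 and 21; after swapping, the array is [12, 26, 8, 21, 9, 5, 16, 0, 14, 22].
Sweep left to right; for each value list the smaller values that follow it:
12 → 8, 9, 5, 0 → 4
26 → 8, 21, 9, 5, 16, 0, 14, 22 → 8
8 → 5, 0 → 2
21 → 9, 5, 16, 0, 14 → 5
9 → 5, 0 → 2
5 → 0 → 1
16 → 0, 14 → 2
0 → none → 0
14 → none → 0
22 → none → 0
Sum: 4 + 8 + 2 + 5 + 2 + 1 + 2 + 0 + 0 + 0 = 24

24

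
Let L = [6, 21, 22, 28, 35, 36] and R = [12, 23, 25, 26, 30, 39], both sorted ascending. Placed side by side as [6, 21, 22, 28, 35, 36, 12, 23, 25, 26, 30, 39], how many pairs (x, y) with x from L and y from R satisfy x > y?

For each element r of the right run, count left-run elements greater than r:
r = 12: 21, 22, 28, 35, 36 → 5
r = 23: 28, 35, 36 → 3
r = 25: 28, 35, 36 → 3
r = 26: 28, 35, 36 → 3
r = 30: 35, 36 → 2
r = 39: none → 0
Cross-inversions: 5 + 3 + 3 + 3 + 2 + 0 = 16

16 cross-inversions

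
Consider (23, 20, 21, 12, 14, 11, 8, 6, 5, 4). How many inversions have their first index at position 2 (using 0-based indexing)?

The element at index 2 is 21.
Elements after it: 12, 14, 11, 8, 6, 5, 4
Those smaller than 21: 12, 14, 11, 8, 6, 5, 4

7 such elements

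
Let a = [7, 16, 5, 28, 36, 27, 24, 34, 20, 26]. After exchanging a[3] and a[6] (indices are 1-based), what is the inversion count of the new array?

18 inversions

Positions 3 and 6 hold 5 and 27; after swapping, the array is [7, 16, 27, 28, 36, 5, 24, 34, 20, 26].
Element-by-element contributions:
7 → 5 → 1
16 → 5 → 1
27 → 5, 24, 20, 26 → 4
28 → 5, 24, 20, 26 → 4
36 → 5, 24, 34, 20, 26 → 5
5 → none → 0
24 → 20 → 1
34 → 20, 26 → 2
20 → none → 0
26 → none → 0
Sum: 1 + 1 + 4 + 4 + 5 + 0 + 1 + 2 + 0 + 0 = 18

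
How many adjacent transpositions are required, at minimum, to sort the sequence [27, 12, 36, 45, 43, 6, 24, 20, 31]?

Each adjacent swap fixes exactly one inversion, so the minimum swap count equals the number of inversions.
Count inversions — for each element, later elements that are smaller:
27: 12, 6, 24, 20 → 4
12: 6 → 1
36: 6, 24, 20, 31 → 4
45: 43, 6, 24, 20, 31 → 5
43: 6, 24, 20, 31 → 4
6: none → 0
24: 20 → 1
20: none → 0
31: none → 0
Total inversions: 4 + 1 + 4 + 5 + 4 + 0 + 1 + 0 + 0 = 19

19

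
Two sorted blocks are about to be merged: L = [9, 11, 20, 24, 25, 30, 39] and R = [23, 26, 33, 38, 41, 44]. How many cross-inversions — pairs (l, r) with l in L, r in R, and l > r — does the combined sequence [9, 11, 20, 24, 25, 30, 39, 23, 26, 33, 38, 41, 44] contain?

Take each right-half value and tally the left-half values above it:
r = 23: 24, 25, 30, 39 → 4
r = 26: 30, 39 → 2
r = 33: 39 → 1
r = 38: 39 → 1
r = 41: none → 0
r = 44: none → 0
Cross-inversions: 4 + 2 + 1 + 1 + 0 + 0 = 8

8 split inversions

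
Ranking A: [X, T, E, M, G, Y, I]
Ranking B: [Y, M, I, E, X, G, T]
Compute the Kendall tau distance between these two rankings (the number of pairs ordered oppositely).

Assign each item its position (1..7) in the first ordering, then rewrite the second ordering as that position sequence:
positions: X→1, T→2, E→3, M→4, G→5, Y→6, I→7
second ordering as positions: [6, 4, 7, 3, 1, 5, 2]
Discordant pairs = inversions in this position sequence.
6: 4, 3, 1, 5, 2 → 5
4: 3, 1, 2 → 3
7: 3, 1, 5, 2 → 4
3: 1, 2 → 2
1: 0
5: 2 → 1
2: 0
Total: 5 + 3 + 4 + 2 + 0 + 1 + 0 = 15

Discordant pairs: 15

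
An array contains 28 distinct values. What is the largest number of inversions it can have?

A reversed (strictly descending) arrangement makes every pair an inversion, giving C(28, 2) inversions.
C(28, 2) = 28·27/2 = 378

378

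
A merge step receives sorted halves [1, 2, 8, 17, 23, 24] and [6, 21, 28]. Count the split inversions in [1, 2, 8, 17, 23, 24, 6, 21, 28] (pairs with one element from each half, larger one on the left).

Split inversions: 6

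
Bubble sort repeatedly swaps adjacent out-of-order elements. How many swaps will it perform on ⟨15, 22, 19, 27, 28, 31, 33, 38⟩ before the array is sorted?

The minimum number of adjacent swaps to sort an array equals its inversion count, since every such swap removes exactly one inversion.
Count inversions — for each element, later elements that are smaller:
15: none → 0
22: 19 → 1
19: none → 0
27: none → 0
28: none → 0
31: none → 0
33: none → 0
38: none → 0
Total inversions: 0 + 1 + 0 + 0 + 0 + 0 + 0 + 0 = 1

1 swap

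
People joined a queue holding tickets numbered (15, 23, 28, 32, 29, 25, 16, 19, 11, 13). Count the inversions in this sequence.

For each element, count later entries that are smaller:
15 → 11, 13 → 2
23 → 16, 19, 11, 13 → 4
28 → 25, 16, 19, 11, 13 → 5
32 → 29, 25, 16, 19, 11, 13 → 6
29 → 25, 16, 19, 11, 13 → 5
25 → 16, 19, 11, 13 → 4
16 → 11, 13 → 2
19 → 11, 13 → 2
11 → none → 0
13 → none → 0
Sum: 2 + 4 + 5 + 6 + 5 + 4 + 2 + 2 + 0 + 0 = 30

30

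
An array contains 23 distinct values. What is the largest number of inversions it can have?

A reversed (strictly descending) arrangement makes every pair an inversion, giving C(23, 2) inversions.
C(23, 2) = 23·22/2 = 253

253 inversions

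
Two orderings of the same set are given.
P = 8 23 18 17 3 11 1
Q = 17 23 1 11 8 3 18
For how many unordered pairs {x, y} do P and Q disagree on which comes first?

Disagreeing pairs: 12

Assign each item its position (1..7) in the first ordering, then rewrite the second ordering as that position sequence:
positions: 8→1, 23→2, 18→3, 17→4, 3→5, 11→6, 1→7
second ordering as positions: [4, 2, 7, 6, 1, 5, 3]
Discordant pairs = inversions in this position sequence.
4: 2, 1, 3 → 3
2: 1 → 1
7: 6, 1, 5, 3 → 4
6: 1, 5, 3 → 3
1: 0
5: 3 → 1
3: 0
Total: 3 + 1 + 4 + 3 + 0 + 1 + 0 = 12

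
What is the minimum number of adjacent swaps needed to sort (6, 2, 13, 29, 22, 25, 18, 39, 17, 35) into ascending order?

12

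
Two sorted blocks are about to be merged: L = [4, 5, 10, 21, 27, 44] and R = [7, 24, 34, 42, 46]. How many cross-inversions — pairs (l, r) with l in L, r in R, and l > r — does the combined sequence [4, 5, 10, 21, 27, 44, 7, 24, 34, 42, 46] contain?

8 cross-inversions

Take each right-half value and tally the left-half values above it:
r = 7: 10, 21, 27, 44 → 4
r = 24: 27, 44 → 2
r = 34: 44 → 1
r = 42: 44 → 1
r = 46: none → 0
Cross-inversions: 4 + 2 + 1 + 1 + 0 = 8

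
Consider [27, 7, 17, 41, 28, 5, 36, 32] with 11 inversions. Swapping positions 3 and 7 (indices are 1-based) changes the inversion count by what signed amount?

+3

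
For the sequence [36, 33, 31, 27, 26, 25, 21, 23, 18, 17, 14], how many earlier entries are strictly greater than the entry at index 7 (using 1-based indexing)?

6

The element at index 7 is 21.
Elements before it: 36, 33, 31, 27, 26, 25
Those larger than 21: 36, 33, 31, 27, 26, 25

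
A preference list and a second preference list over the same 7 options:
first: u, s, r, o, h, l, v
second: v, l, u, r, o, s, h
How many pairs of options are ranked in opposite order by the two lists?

13 pairs

Assign each item its position (1..7) in the first ordering, then rewrite the second ordering as that position sequence:
positions: u→1, s→2, r→3, o→4, h→5, l→6, v→7
second ordering as positions: [7, 6, 1, 3, 4, 2, 5]
Discordant pairs = inversions in this position sequence.
7: 6, 1, 3, 4, 2, 5 → 6
6: 1, 3, 4, 2, 5 → 5
1: 0
3: 2 → 1
4: 2 → 1
2: 0
5: 0
Total: 6 + 5 + 0 + 1 + 1 + 0 + 0 = 13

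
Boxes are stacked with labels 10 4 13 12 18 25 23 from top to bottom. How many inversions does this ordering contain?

For each element, count later entries that are smaller:
10 → 4 → 1
4 → none → 0
13 → 12 → 1
12 → none → 0
18 → none → 0
25 → 23 → 1
23 → none → 0
Sum: 1 + 0 + 1 + 0 + 0 + 1 + 0 = 3

3 out-of-order pairs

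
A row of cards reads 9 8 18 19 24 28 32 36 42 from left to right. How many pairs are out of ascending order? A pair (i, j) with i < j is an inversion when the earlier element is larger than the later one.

Count, for each position, how many later elements it exceeds:
9 → 8 → 1
8 → none → 0
18 → none → 0
19 → none → 0
24 → none → 0
28 → none → 0
32 → none → 0
36 → none → 0
42 → none → 0
Sum: 1 + 0 + 0 + 0 + 0 + 0 + 0 + 0 + 0 = 1

1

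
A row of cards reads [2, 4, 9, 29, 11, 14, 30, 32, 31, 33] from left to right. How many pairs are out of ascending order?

3

For each element, count later entries that are smaller:
2: 0
4: 0
9: 0
29: 2
11: 0
14: 0
30: 0
32: 1
31: 0
33: 0
Sum: 0 + 0 + 0 + 2 + 0 + 0 + 0 + 1 + 0 + 0 = 3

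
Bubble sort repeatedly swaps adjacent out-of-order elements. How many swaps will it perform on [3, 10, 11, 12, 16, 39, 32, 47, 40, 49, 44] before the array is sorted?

Each adjacent swap fixes exactly one inversion, so the minimum swap count equals the number of inversions.
Count inversions — for each element, later elements that are smaller:
3: none → 0
10: none → 0
11: none → 0
12: none → 0
16: none → 0
39: 32 → 1
32: none → 0
47: 40, 44 → 2
40: none → 0
49: 44 → 1
44: none → 0
Total inversions: 0 + 0 + 0 + 0 + 0 + 1 + 0 + 2 + 0 + 1 + 0 = 4

4 swaps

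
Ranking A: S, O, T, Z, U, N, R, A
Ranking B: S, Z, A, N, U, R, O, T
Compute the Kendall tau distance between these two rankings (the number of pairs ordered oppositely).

Assign each item its position (1..8) in the first ordering, then rewrite the second ordering as that position sequence:
positions: S→1, O→2, T→3, Z→4, U→5, N→6, R→7, A→8
second ordering as positions: [1, 4, 8, 6, 5, 7, 2, 3]
Discordant pairs = inversions in this position sequence.
1: 0
4: 2, 3 → 2
8: 6, 5, 7, 2, 3 → 5
6: 5, 2, 3 → 3
5: 2, 3 → 2
7: 2, 3 → 2
2: 0
3: 0
Total: 0 + 2 + 5 + 3 + 2 + 2 + 0 + 0 = 14

14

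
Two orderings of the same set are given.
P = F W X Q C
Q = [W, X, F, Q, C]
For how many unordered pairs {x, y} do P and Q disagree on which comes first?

Disagreeing pairs: 2

Assign each item its position (1..5) in the first ordering, then rewrite the second ordering as that position sequence:
positions: F→1, W→2, X→3, Q→4, C→5
second ordering as positions: [2, 3, 1, 4, 5]
Discordant pairs = inversions in this position sequence.
2: 1 → 1
3: 1 → 1
1: 0
4: 0
5: 0
Total: 1 + 1 + 0 + 0 + 0 = 2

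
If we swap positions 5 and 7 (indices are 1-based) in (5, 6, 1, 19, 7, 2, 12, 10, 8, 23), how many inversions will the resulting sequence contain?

14

Positions 5 and 7 hold 7 and 12; after swapping, the array is [5, 6, 1, 19, 12, 2, 7, 10, 8, 23].
For each element, count later entries that are smaller:
5 → 1, 2 → 2
6 → 1, 2 → 2
1 → none → 0
19 → 12, 2, 7, 10, 8 → 5
12 → 2, 7, 10, 8 → 4
2 → none → 0
7 → none → 0
10 → 8 → 1
8 → none → 0
23 → none → 0
Sum: 2 + 2 + 0 + 5 + 4 + 0 + 0 + 1 + 0 + 0 = 14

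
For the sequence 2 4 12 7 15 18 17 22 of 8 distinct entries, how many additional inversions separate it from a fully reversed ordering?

Maximum inversions for 8 distinct elements is C(8, 2) = 8·7/2 = 28.
Current inversions — for each element, count later smaller elements:
2: 0
4: 0
12: 1
7: 0
15: 0
18: 1
17: 0
22: 0
Current total: 0 + 0 + 1 + 0 + 0 + 1 + 0 + 0 = 2
Shortfall: 28 − 2 = 26

26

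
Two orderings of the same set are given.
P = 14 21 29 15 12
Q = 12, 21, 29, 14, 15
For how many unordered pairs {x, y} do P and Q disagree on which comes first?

Assign each item its position (1..5) in the first ordering, then rewrite the second ordering as that position sequence:
positions: 14→1, 21→2, 29→3, 15→4, 12→5
second ordering as positions: [5, 2, 3, 1, 4]
Discordant pairs = inversions in this position sequence.
5: 2, 3, 1, 4 → 4
2: 1 → 1
3: 1 → 1
1: 0
4: 0
Total: 4 + 1 + 1 + 0 + 0 = 6

There are 6 disagreeing pairs.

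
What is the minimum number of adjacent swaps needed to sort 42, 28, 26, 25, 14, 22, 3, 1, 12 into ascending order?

33 adjacent swaps

The minimum number of adjacent swaps to sort an array equals its inversion count, since every such swap removes exactly one inversion.
Count inversions — for each element, later elements that are smaller:
42: 28, 26, 25, 14, 22, 3, 1, 12 → 8
28: 26, 25, 14, 22, 3, 1, 12 → 7
26: 25, 14, 22, 3, 1, 12 → 6
25: 14, 22, 3, 1, 12 → 5
14: 3, 1, 12 → 3
22: 3, 1, 12 → 3
3: 1 → 1
1: none → 0
12: none → 0
Total inversions: 8 + 7 + 6 + 5 + 3 + 3 + 1 + 0 + 0 = 33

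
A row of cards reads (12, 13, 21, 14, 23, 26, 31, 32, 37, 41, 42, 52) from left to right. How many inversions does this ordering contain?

1 inversion

Sweep left to right; for each value list the smaller values that follow it:
12 → none → 0
13 → none → 0
21 → 14 → 1
14 → none → 0
23 → none → 0
26 → none → 0
31 → none → 0
32 → none → 0
37 → none → 0
41 → none → 0
42 → none → 0
52 → none → 0
Sum: 0 + 0 + 1 + 0 + 0 + 0 + 0 + 0 + 0 + 0 + 0 + 0 = 1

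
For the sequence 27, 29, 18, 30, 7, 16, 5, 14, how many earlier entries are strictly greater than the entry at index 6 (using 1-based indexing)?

The element at index 6 is 16.
Elements before it: 27, 29, 18, 30, 7
Those larger than 16: 27, 29, 18, 30

4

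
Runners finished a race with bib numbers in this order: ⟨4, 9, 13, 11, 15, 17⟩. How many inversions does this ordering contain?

1 out-of-order pair

Element-by-element contributions:
4: 0
9: 0
13: 1
11: 0
15: 0
17: 0
Sum: 0 + 0 + 1 + 0 + 0 + 0 = 1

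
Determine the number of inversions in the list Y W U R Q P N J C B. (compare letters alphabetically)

45 inversions

Element-by-element contributions:
Y → W, U, R, Q, P, N, J, C, B → 9
W → U, R, Q, P, N, J, C, B → 8
U → R, Q, P, N, J, C, B → 7
R → Q, P, N, J, C, B → 6
Q → P, N, J, C, B → 5
P → N, J, C, B → 4
N → J, C, B → 3
J → C, B → 2
C → B → 1
B → none → 0
Sum: 9 + 8 + 7 + 6 + 5 + 4 + 3 + 2 + 1 + 0 = 45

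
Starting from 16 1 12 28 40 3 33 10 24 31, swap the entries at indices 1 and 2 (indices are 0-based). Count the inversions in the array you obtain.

18 inversions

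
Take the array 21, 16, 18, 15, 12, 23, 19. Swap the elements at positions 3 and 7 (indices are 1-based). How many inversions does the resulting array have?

Positions 3 and 7 hold 18 and 19; after swapping, the array is [21, 16, 19, 15, 12, 23, 18].
Sweep left to right; for each value list the smaller values that follow it:
21: 5
16: 2
19: 3
15: 1
12: 0
23: 1
18: 0
Sum: 5 + 2 + 3 + 1 + 0 + 1 + 0 = 12

Inversions: 12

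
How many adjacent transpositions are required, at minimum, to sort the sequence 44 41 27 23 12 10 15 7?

26

The minimum number of adjacent swaps to sort an array equals its inversion count, since every such swap removes exactly one inversion.
Count inversions — for each element, later elements that are smaller:
44: 41, 27, 23, 12, 10, 15, 7 → 7
41: 27, 23, 12, 10, 15, 7 → 6
27: 23, 12, 10, 15, 7 → 5
23: 12, 10, 15, 7 → 4
12: 10, 7 → 2
10: 7 → 1
15: 7 → 1
7: none → 0
Total inversions: 7 + 6 + 5 + 4 + 2 + 1 + 1 + 0 = 26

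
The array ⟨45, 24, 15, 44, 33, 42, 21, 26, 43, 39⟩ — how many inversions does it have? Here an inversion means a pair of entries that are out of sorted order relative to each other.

23

Element-by-element contributions:
45: 9
24: 2
15: 0
44: 6
33: 2
42: 3
21: 0
26: 0
43: 1
39: 0
Sum: 9 + 2 + 0 + 6 + 2 + 3 + 0 + 0 + 1 + 0 = 23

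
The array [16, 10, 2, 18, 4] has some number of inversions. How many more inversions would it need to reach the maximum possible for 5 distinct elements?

4

Maximum inversions for 5 distinct elements is C(5, 2) = 5·4/2 = 10.
Current inversions — for each element, count later smaller elements:
16: 3
10: 2
2: 0
18: 1
4: 0
Current total: 3 + 2 + 0 + 1 + 0 = 6
Shortfall: 10 − 6 = 4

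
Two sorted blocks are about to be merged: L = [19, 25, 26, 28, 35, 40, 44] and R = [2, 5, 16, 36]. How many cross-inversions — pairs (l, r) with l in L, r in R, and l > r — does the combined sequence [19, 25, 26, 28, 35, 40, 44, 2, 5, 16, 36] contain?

23

Take each right-half value and tally the left-half values above it:
r = 2: 19, 25, 26, 28, 35, 40, 44 → 7
r = 5: 19, 25, 26, 28, 35, 40, 44 → 7
r = 16: 19, 25, 26, 28, 35, 40, 44 → 7
r = 36: 40, 44 → 2
Cross-inversions: 7 + 7 + 7 + 2 = 23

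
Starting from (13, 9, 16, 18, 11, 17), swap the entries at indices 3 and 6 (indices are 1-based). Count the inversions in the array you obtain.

Positions 3 and 6 hold 16 and 17; after swapping, the array is [13, 9, 17, 18, 11, 16].
Sweep left to right; for each value list the smaller values that follow it:
13: 2
9: 0
17: 2
18: 2
11: 0
16: 0
Sum: 2 + 0 + 2 + 2 + 0 + 0 = 6

6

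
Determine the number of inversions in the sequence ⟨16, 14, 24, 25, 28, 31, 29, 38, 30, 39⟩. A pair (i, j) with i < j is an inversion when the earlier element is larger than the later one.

Count, for each position, how many later elements it exceeds:
16: 1
14: 0
24: 0
25: 0
28: 0
31: 2
29: 0
38: 1
30: 0
39: 0
Sum: 1 + 0 + 0 + 0 + 0 + 2 + 0 + 1 + 0 + 0 = 4

4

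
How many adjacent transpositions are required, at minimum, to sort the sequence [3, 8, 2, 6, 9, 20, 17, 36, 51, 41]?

5 adjacent swaps

Each adjacent swap fixes exactly one inversion, so the minimum swap count equals the number of inversions.
Count inversions — for each element, later elements that are smaller:
3: 2 → 1
8: 2, 6 → 2
2: none → 0
6: none → 0
9: none → 0
20: 17 → 1
17: none → 0
36: none → 0
51: 41 → 1
41: none → 0
Total inversions: 1 + 2 + 0 + 0 + 0 + 1 + 0 + 0 + 1 + 0 = 5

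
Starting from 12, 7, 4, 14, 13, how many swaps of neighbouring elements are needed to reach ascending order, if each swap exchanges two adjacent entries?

4

Each adjacent swap fixes exactly one inversion, so the minimum swap count equals the number of inversions.
Count inversions — for each element, later elements that are smaller:
12: 7, 4 → 2
7: 4 → 1
4: none → 0
14: 13 → 1
13: none → 0
Total inversions: 2 + 1 + 0 + 1 + 0 = 4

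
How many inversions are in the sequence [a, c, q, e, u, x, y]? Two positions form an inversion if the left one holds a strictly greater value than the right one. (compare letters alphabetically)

Sweep left to right; for each value list the smaller values that follow it:
a → none → 0
c → none → 0
q → e → 1
e → none → 0
u → none → 0
x → none → 0
y → none → 0
Sum: 0 + 0 + 1 + 0 + 0 + 0 + 0 = 1

1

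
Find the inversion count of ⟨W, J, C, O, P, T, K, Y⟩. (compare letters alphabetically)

10 out-of-order pairs

Element-by-element contributions:
W → J, C, O, P, T, K → 6
J → C → 1
C → none → 0
O → K → 1
P → K → 1
T → K → 1
K → none → 0
Y → none → 0
Sum: 6 + 1 + 0 + 1 + 1 + 1 + 0 + 0 = 10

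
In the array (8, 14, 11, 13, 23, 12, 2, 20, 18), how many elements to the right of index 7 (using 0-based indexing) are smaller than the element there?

The element at index 7 is 20.
Elements after it: 18
Those smaller than 20: 18

1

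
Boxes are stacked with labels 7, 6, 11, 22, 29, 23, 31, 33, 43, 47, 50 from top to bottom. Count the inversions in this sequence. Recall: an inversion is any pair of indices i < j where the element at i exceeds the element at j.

2 out-of-order pairs

Sweep left to right; for each value list the smaller values that follow it:
7 → 6 → 1
6 → none → 0
11 → none → 0
22 → none → 0
29 → 23 → 1
23 → none → 0
31 → none → 0
33 → none → 0
43 → none → 0
47 → none → 0
50 → none → 0
Sum: 1 + 0 + 0 + 0 + 1 + 0 + 0 + 0 + 0 + 0 + 0 = 2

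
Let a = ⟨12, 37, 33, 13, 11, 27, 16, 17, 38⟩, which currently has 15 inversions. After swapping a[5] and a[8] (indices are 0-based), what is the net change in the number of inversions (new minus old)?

Positions 5 and 8 hold 27 and 38; after swapping, the array is [12, 37, 33, 13, 11, 38, 16, 17, 27].
Count, for each position, how many later elements it exceeds:
12 → 11 → 1
37 → 33, 13, 11, 16, 17, 27 → 6
33 → 13, 11, 16, 17, 27 → 5
13 → 11 → 1
11 → none → 0
38 → 16, 17, 27 → 3
16 → none → 0
17 → none → 0
27 → none → 0
Sum: 1 + 6 + 5 + 1 + 0 + 3 + 0 + 0 + 0 = 16
Change: 16 − 15 = +1

+1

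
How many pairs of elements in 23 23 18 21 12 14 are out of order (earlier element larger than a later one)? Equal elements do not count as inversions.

Inversions: 12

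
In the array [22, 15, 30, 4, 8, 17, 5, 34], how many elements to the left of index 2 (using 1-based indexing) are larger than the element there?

1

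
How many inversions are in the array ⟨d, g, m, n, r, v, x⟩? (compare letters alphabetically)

There are 0 inversions.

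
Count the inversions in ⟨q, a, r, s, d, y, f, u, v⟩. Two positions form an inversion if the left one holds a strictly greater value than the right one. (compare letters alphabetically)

10 out-of-order pairs

For each element, count later entries that are smaller:
q → a, d, f → 3
a → none → 0
r → d, f → 2
s → d, f → 2
d → none → 0
y → f, u, v → 3
f → none → 0
u → none → 0
v → none → 0
Sum: 3 + 0 + 2 + 2 + 0 + 3 + 0 + 0 + 0 = 10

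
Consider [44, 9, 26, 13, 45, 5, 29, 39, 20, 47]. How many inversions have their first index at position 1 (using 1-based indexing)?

7

The element at index 1 is 44.
Elements after it: 9, 26, 13, 45, 5, 29, 39, 20, 47
Those smaller than 44: 9, 26, 13, 5, 29, 39, 20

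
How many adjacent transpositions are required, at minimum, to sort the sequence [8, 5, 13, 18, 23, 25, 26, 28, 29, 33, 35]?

1

Each adjacent swap fixes exactly one inversion, so the minimum swap count equals the number of inversions.
Count inversions — for each element, later elements that are smaller:
8: 5 → 1
5: none → 0
13: none → 0
18: none → 0
23: none → 0
25: none → 0
26: none → 0
28: none → 0
29: none → 0
33: none → 0
35: none → 0
Total inversions: 1 + 0 + 0 + 0 + 0 + 0 + 0 + 0 + 0 + 0 + 0 = 1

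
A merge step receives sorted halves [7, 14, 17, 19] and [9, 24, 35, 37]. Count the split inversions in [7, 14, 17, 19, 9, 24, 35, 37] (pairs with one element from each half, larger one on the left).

3 split inversions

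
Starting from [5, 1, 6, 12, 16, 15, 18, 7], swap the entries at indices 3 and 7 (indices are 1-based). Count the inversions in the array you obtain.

Inversions: 13

Positions 3 and 7 hold 6 and 18; after swapping, the array is [5, 1, 18, 12, 16, 15, 6, 7].
Sweep left to right; for each value list the smaller values that follow it:
5: 1
1: 0
18: 5
12: 2
16: 3
15: 2
6: 0
7: 0
Sum: 1 + 0 + 5 + 2 + 3 + 2 + 0 + 0 = 13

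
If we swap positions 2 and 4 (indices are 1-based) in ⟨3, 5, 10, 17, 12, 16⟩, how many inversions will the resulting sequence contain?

Positions 2 and 4 hold 5 and 17; after swapping, the array is [3, 17, 10, 5, 12, 16].
Sweep left to right; for each value list the smaller values that follow it:
3: 0
17: 4
10: 1
5: 0
12: 0
16: 0
Sum: 0 + 4 + 1 + 0 + 0 + 0 = 5

5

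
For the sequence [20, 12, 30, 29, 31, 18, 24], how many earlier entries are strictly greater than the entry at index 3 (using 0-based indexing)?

The element at index 3 is 29.
Elements before it: 20, 12, 30
Those larger than 29: 30

1 such element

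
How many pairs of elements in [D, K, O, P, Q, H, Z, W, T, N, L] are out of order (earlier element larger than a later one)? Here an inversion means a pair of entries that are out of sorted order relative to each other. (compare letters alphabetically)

For each element, count later entries that are smaller:
D → none → 0
K → H → 1
O → H, N, L → 3
P → H, N, L → 3
Q → H, N, L → 3
H → none → 0
Z → W, T, N, L → 4
W → T, N, L → 3
T → N, L → 2
N → L → 1
L → none → 0
Sum: 0 + 1 + 3 + 3 + 3 + 0 + 4 + 3 + 2 + 1 + 0 = 20

Out-of-order pairs: 20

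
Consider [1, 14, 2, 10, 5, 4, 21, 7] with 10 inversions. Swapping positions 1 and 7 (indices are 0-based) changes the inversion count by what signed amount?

Positions 1 and 7 hold 14 and 7; after swapping, the array is [1, 7, 2, 10, 5, 4, 21, 14].
Count, for each position, how many later elements it exceeds:
1 → none → 0
7 → 2, 5, 4 → 3
2 → none → 0
10 → 5, 4 → 2
5 → 4 → 1
4 → none → 0
21 → 14 → 1
14 → none → 0
Sum: 0 + 3 + 0 + 2 + 1 + 0 + 1 + 0 = 7
Change: 7 − 10 = -3

-3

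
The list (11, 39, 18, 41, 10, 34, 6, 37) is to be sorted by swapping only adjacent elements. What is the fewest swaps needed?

15

Minimum adjacent swaps = number of inversions (each swap of adjacent out-of-order elements removes one inversion and no swap can remove more).
Count inversions — for each element, later elements that are smaller:
11: 10, 6 → 2
39: 18, 10, 34, 6, 37 → 5
18: 10, 6 → 2
41: 10, 34, 6, 37 → 4
10: 6 → 1
34: 6 → 1
6: none → 0
37: none → 0
Total inversions: 2 + 5 + 2 + 4 + 1 + 1 + 0 + 0 = 15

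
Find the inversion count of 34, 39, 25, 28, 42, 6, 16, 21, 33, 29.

For each element, count later entries that are smaller:
34: 7
39: 7
25: 3
28: 3
42: 5
6: 0
16: 0
21: 0
33: 1
29: 0
Sum: 7 + 7 + 3 + 3 + 5 + 0 + 0 + 0 + 1 + 0 = 26

26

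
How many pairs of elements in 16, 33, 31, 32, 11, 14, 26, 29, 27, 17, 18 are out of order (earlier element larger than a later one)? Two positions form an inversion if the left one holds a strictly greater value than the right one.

Count, for each position, how many later elements it exceeds:
16: 2
33: 9
31: 7
32: 7
11: 0
14: 0
26: 2
29: 3
27: 2
17: 0
18: 0
Sum: 2 + 9 + 7 + 7 + 0 + 0 + 2 + 3 + 2 + 0 + 0 = 32

32 out-of-order pairs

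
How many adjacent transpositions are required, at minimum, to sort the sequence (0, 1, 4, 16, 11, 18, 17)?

Adjacent swaps: 2

The minimum number of adjacent swaps to sort an array equals its inversion count, since every such swap removes exactly one inversion.
Count inversions — for each element, later elements that are smaller:
0: none → 0
1: none → 0
4: none → 0
16: 11 → 1
11: none → 0
18: 17 → 1
17: none → 0
Total inversions: 0 + 0 + 0 + 1 + 0 + 1 + 0 = 2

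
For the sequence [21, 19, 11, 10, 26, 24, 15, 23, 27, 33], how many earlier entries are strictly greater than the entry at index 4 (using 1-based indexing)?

3 such elements

The element at index 4 is 10.
Elements before it: 21, 19, 11
Those larger than 10: 21, 19, 11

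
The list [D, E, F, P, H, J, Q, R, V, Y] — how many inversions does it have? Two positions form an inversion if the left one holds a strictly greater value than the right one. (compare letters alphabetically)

2

For each element, count later entries that are smaller:
D → none → 0
E → none → 0
F → none → 0
P → H, J → 2
H → none → 0
J → none → 0
Q → none → 0
R → none → 0
V → none → 0
Y → none → 0
Sum: 0 + 0 + 0 + 2 + 0 + 0 + 0 + 0 + 0 + 0 = 2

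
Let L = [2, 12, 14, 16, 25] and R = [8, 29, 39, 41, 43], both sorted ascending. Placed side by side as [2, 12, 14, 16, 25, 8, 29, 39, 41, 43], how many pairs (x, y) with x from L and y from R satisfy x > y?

4 split inversions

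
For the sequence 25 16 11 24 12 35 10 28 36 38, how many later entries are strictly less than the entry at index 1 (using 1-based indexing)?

The element at index 1 is 25.
Elements after it: 16, 11, 24, 12, 35, 10, 28, 36, 38
Those smaller than 25: 16, 11, 24, 12, 10

5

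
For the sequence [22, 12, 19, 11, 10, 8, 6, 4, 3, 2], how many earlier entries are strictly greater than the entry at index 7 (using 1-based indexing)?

6 such elements

The element at index 7 is 6.
Elements before it: 22, 12, 19, 11, 10, 8
Those larger than 6: 22, 12, 19, 11, 10, 8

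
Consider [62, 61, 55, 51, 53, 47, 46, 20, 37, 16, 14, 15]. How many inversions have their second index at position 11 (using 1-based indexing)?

10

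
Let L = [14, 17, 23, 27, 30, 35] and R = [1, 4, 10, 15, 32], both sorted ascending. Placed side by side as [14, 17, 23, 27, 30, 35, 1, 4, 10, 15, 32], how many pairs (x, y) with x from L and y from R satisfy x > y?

There are 24 cross-inversions.

Count, for every r in R, how many entries of L exceed r:
r = 1: 14, 17, 23, 27, 30, 35 → 6
r = 4: 14, 17, 23, 27, 30, 35 → 6
r = 10: 14, 17, 23, 27, 30, 35 → 6
r = 15: 17, 23, 27, 30, 35 → 5
r = 32: 35 → 1
Cross-inversions: 6 + 6 + 6 + 5 + 1 = 24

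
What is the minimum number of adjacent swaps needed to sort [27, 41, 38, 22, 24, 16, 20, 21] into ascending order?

There are 22 swaps.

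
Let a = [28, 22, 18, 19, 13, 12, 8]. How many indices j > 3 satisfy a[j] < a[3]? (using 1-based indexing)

The element at index 3 is 18.
Elements after it: 19, 13, 12, 8
Those smaller than 18: 13, 12, 8

3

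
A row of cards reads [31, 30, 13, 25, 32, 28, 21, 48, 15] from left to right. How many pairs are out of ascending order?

For each element, count later entries that are smaller:
31: 6
30: 5
13: 0
25: 2
32: 3
28: 2
21: 1
48: 1
15: 0
Sum: 6 + 5 + 0 + 2 + 3 + 2 + 1 + 1 + 0 = 20

20 out-of-order pairs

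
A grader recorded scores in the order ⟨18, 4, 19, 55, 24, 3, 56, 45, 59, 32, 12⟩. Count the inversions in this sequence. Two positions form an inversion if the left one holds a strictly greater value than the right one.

For each element, count later entries that are smaller:
18: 3
4: 1
19: 2
55: 5
24: 2
3: 0
56: 3
45: 2
59: 2
32: 1
12: 0
Sum: 3 + 1 + 2 + 5 + 2 + 0 + 3 + 2 + 2 + 1 + 0 = 21

Inversions: 21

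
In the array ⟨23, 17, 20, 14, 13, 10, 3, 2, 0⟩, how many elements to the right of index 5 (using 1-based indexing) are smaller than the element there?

4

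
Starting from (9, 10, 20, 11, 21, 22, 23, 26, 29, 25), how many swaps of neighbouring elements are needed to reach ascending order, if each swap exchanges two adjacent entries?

3 adjacent swaps

Minimum adjacent swaps = number of inversions (each swap of adjacent out-of-order elements removes one inversion and no swap can remove more).
Count inversions — for each element, later elements that are smaller:
9: none → 0
10: none → 0
20: 11 → 1
11: none → 0
21: none → 0
22: none → 0
23: none → 0
26: 25 → 1
29: 25 → 1
25: none → 0
Total inversions: 0 + 0 + 1 + 0 + 0 + 0 + 0 + 1 + 1 + 0 = 3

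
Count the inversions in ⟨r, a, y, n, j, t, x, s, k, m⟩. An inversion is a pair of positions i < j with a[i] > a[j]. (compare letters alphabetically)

There are 23 out-of-order pairs.

For each element, count later entries that are smaller:
r → a, n, j, k, m → 5
a → none → 0
y → n, j, t, x, s, k, m → 7
n → j, k, m → 3
j → none → 0
t → s, k, m → 3
x → s, k, m → 3
s → k, m → 2
k → none → 0
m → none → 0
Sum: 5 + 0 + 7 + 3 + 0 + 3 + 3 + 2 + 0 + 0 = 23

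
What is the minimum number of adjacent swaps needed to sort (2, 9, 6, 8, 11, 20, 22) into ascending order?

Each adjacent swap fixes exactly one inversion, so the minimum swap count equals the number of inversions.
Count inversions — for each element, later elements that are smaller:
2: none → 0
9: 6, 8 → 2
6: none → 0
8: none → 0
11: none → 0
20: none → 0
22: none → 0
Total inversions: 0 + 2 + 0 + 0 + 0 + 0 + 0 = 2

2 swaps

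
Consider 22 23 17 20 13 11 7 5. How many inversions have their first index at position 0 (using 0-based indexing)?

The element at index 0 is 22.
Elements after it: 23, 17, 20, 13, 11, 7, 5
Those smaller than 22: 17, 20, 13, 11, 7, 5

6 such elements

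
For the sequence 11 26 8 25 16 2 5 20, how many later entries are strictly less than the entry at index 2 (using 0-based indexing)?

The element at index 2 is 8.
Elements after it: 25, 16, 2, 5, 20
Those smaller than 8: 2, 5

2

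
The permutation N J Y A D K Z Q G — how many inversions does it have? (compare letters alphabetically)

17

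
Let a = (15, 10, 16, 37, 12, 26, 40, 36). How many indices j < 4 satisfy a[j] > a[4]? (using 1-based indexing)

The element at index 4 is 37.
Elements before it: 15, 10, 16
None of them are larger than 37.

0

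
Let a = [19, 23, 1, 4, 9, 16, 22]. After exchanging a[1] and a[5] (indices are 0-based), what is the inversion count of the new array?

8

Positions 1 and 5 hold 23 and 16; after swapping, the array is [19, 16, 1, 4, 9, 23, 22].
Count, for each position, how many later elements it exceeds:
19 → 16, 1, 4, 9 → 4
16 → 1, 4, 9 → 3
1 → none → 0
4 → none → 0
9 → none → 0
23 → 22 → 1
22 → none → 0
Sum: 4 + 3 + 0 + 0 + 0 + 1 + 0 = 8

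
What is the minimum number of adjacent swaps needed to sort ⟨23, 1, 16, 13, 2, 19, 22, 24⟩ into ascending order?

9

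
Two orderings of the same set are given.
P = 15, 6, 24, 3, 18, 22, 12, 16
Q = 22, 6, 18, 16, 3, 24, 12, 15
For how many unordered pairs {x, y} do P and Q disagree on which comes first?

Assign each item its position (1..8) in the first ordering, then rewrite the second ordering as that position sequence:
positions: 15→1, 6→2, 24→3, 3→4, 18→5, 22→6, 12→7, 16→8
second ordering as positions: [6, 2, 5, 8, 4, 3, 7, 1]
Discordant pairs = inversions in this position sequence.
6: 2, 5, 4, 3, 1 → 5
2: 1 → 1
5: 4, 3, 1 → 3
8: 4, 3, 7, 1 → 4
4: 3, 1 → 2
3: 1 → 1
7: 1 → 1
1: 0
Total: 5 + 1 + 3 + 4 + 2 + 1 + 1 + 0 = 17

17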